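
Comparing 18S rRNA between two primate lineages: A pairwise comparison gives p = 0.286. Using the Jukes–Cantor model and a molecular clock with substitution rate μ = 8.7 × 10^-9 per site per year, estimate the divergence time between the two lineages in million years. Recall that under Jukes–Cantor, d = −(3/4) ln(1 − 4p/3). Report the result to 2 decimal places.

20.70

d = −(3/4) ln(1 − 4p/3) = −0.75 ln(1 − 0.381333) = −0.75 ln(0.618667)
  = −0.75 × (-0.480188) = 0.360141 substitutions/site.
Under a molecular clock d = 2μt, so t = d/(2μ) = 0.360141 / (2 × 8.7 × 10^-9) = 20.70 million years.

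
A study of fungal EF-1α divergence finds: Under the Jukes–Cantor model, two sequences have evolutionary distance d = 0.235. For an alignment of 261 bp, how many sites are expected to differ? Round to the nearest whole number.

Invert JC69: p = (3/4)(1 − e^(−4d/3)) = 0.75 × (1 − e^(-0.313333)) = 0.75 × (1 − 0.731006) = 0.201746.
Expected differing sites = pL ≈ 0.201746 × 261 = 52.655706 ≈ 53.

53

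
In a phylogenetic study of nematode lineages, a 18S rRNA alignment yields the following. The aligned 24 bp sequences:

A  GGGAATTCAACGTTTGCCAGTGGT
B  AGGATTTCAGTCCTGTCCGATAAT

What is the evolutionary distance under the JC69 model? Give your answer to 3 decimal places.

0.824

The sequences differ at 12 of 24 sites, so p = 12/24 = 0.5.
d = −(3/4) ln(1 − 4p/3) = −0.75 ln(1 − 0.666667) = −0.75 ln(0.333333)
  = −0.75 × (-1.098613) = 0.823960 substitutions/site.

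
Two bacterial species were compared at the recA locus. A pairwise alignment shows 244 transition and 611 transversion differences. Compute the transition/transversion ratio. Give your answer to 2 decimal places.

0.40

R = 244/611 = 0.399345… ≈ 0.40 (to 2 d.p.).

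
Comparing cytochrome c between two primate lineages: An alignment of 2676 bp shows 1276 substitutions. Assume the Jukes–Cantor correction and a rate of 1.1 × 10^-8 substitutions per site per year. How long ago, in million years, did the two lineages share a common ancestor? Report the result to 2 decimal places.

p = 1276/2676 ≈ 0.476831.
d = −(3/4) ln(1 − 4p/3) = −0.75 ln(1 − 0.635775) = −0.75 ln(0.364225)
  = −0.75 × (-1.009983) = 0.757487 substitutions/site.
Under a molecular clock d = 2μt, so t = d/(2μ) = 0.757487 / (2 × 1.1 × 10^-8) = 34.43 million years.

34.43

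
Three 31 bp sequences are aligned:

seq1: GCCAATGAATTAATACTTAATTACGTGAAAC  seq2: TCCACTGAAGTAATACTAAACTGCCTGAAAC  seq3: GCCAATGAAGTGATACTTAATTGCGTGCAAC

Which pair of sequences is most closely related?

seq1 and seq3

seq1–seq2: 7/31 differ, p = 0.226, d = 0.269.
seq1–seq3: 4/31 differ, p = 0.129, d = 0.142.
seq2–seq3: 7/31 differ, p = 0.226, d = 0.269.
The smallest distance is between seq1 and seq3.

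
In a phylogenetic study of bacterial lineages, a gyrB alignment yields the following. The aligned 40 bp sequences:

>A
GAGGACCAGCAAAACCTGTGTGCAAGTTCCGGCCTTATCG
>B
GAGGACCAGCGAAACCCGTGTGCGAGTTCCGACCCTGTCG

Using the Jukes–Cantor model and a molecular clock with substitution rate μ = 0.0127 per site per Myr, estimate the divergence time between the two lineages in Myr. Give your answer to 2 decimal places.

6.59

The sequences differ at 6 of 40 sites (11, 17, 24, 32, 35, 37), so p = 6/40 = 0.15.
d = −(3/4) ln(1 − 4p/3) = −0.75 ln(1 − 0.2) = −0.75 ln(0.8)
  = −0.75 × (-0.223144) = 0.167358 substitutions/site.
Under a molecular clock d = 2μt, so t = d/(2μ) = 0.167358 / (2 × 0.0127) = 6.59 Myr.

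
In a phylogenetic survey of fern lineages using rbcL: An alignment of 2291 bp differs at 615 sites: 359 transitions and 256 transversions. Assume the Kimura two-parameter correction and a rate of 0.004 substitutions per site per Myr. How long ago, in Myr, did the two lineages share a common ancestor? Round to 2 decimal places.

42.51

P = 359/2291 ≈ 0.1567 and Q = 256/2291 ≈ 0.111742.
Under the Kimura two-parameter model, d = −½ ln(1 − 2P − Q) − ¼ ln(1 − 2Q).
1 − 2P − Q = 0.574858, giving −½ ln(0.574858) = 0.276816.
1 − 2Q = 0.776516, giving −¼ ln(0.776516) = 0.063235.
d = 0.276816 + 0.063235 = 0.340051.
Under a molecular clock d = 2μt, so t = d/(2μ) = 0.340051 / (2 × 0.004) = 42.51 Myr.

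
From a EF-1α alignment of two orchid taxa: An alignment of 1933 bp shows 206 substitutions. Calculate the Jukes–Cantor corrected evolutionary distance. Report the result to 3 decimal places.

p = 206/1933 ≈ 0.10657.
d = −(3/4) ln(1 − 4p/3) = −0.75 ln(1 − 0.142093) = −0.75 ln(0.857907)
  = −0.75 × (-0.153260) = 0.114945 substitutions/site.

0.115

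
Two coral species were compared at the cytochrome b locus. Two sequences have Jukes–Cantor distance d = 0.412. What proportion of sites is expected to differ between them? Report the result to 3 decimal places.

p = (3/4)(1 − e^(−4d/3)) = 0.75 × (1 − e^(-0.549333)) = 0.75 × (1 − 0.577335) = 0.316999.

0.317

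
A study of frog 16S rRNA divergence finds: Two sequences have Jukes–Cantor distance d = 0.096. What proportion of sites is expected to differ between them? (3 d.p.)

0.090

p = (3/4)(1 − e^(−4d/3)) = 0.75 × (1 − e^(-0.128)) = 0.75 × (1 − 0.879853) = 0.090110.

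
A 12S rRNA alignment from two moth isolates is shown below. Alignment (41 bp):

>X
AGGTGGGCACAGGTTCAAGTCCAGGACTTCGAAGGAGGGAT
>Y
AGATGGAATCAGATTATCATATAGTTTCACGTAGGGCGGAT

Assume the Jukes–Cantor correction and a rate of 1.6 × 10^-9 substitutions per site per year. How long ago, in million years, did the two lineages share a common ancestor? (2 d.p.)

The sequences differ at 19 of 41 sites, so p = 19/41 ≈ 0.463415.
d = −(3/4) ln(1 − 4p/3) = −0.75 ln(1 − 0.617887) = −0.75 ln(0.382113)
  = −0.75 × (-0.962039) = 0.721529 substitutions/site.
Under a molecular clock d = 2μt, so t = d/(2μ) = 0.721529 / (2 × 1.6 × 10^-9) = 225.48 million years.

225.48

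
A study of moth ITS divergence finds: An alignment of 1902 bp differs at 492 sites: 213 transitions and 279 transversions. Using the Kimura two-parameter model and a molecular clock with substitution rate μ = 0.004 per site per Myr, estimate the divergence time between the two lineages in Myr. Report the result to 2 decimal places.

39.79

P = 213/1902 ≈ 0.111987 and Q = 279/1902 ≈ 0.146688.
Under the Kimura two-parameter model, d = −½ ln(1 − 2P − Q) − ¼ ln(1 − 2Q).
1 − 2P − Q = 0.629338, giving −½ ln(0.629338) = 0.231543.
1 − 2Q = 0.706624, giving −¼ ln(0.706624) = 0.086814.
d = 0.231543 + 0.086814 = 0.318357.
Under a molecular clock d = 2μt, so t = d/(2μ) = 0.318357 / (2 × 0.004) = 39.79 Myr.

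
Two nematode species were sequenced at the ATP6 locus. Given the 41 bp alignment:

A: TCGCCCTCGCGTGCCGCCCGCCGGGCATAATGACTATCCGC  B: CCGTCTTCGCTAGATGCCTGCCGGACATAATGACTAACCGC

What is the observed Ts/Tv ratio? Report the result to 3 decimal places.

1.500

Transitions are A↔G and C↔T; transversions are all other mismatches.
Transitions: 6. Transversions: 4.
R = 6/4 = 1.500.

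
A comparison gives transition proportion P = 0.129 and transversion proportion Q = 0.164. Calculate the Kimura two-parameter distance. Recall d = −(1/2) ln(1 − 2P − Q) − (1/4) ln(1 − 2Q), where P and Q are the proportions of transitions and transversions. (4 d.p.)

Under the Kimura two-parameter model, d = −½ ln(1 − 2P − Q) − ¼ ln(1 − 2Q).
1 − 2P − Q = 0.578, giving −½ ln(0.578) = 0.274091.
1 − 2Q = 0.672, giving −¼ ln(0.672) = 0.099374.
d = 0.274091 + 0.099374 = 0.373465.

0.3735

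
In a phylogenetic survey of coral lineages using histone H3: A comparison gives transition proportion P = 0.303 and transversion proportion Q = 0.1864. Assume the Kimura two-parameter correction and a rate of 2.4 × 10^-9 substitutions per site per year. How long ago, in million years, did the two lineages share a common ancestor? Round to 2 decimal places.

188.06

Under the Kimura two-parameter model, d = −½ ln(1 − 2P − Q) − ¼ ln(1 − 2Q).
1 − 2P − Q = 0.2076, giving −½ ln(0.2076) = 0.786071.
1 − 2Q = 0.6272, giving −¼ ln(0.6272) = 0.116622.
d = 0.786071 + 0.116622 = 0.902693.
Under a molecular clock d = 2μt, so t = d/(2μ) = 0.902693 / (2 × 2.4 × 10^-9) = 188.06 million years.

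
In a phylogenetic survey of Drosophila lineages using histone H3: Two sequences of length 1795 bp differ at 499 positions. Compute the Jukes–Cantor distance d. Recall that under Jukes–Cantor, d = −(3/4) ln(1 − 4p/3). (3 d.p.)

0.347

p = 499/1795 ≈ 0.277994.
d = −(3/4) ln(1 − 4p/3) = −0.75 ln(1 − 0.370659) = −0.75 ln(0.629341)
  = −0.75 × (-0.463082) = 0.347312 substitutions/site.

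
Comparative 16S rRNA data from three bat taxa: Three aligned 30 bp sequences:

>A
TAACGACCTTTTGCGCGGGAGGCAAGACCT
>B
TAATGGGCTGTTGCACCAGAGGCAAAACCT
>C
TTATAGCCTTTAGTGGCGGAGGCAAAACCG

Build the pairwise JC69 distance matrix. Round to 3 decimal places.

A–B: 8/30 sites differ → p ≈ 0.266667, d = −0.75 ln(1 − 0.355556) = 0.329526 ≈ 0.330.
A–C: 10/30 sites differ → p ≈ 0.333333, d = −0.75 ln(1 − 0.444444) = 0.440839 ≈ 0.441.
B–C: 10/30 sites differ → p ≈ 0.333333, d = −0.75 ln(1 − 0.444444) = 0.440839 ≈ 0.441.

d(A,B) = 0.330, d(A,C) = 0.441, d(B,C) = 0.441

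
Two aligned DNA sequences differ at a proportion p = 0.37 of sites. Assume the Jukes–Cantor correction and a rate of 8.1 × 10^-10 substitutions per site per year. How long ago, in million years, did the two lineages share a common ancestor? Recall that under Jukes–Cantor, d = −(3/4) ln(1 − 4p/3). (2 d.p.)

314.77

d = −(3/4) ln(1 − 4p/3) = −0.75 ln(1 − 0.493333) = −0.75 ln(0.506667)
  = −0.75 × (-0.679901) = 0.509926 substitutions/site.
Under a molecular clock d = 2μt, so t = d/(2μ) = 0.509926 / (2 × 8.1 × 10^-10) = 314.77 million years.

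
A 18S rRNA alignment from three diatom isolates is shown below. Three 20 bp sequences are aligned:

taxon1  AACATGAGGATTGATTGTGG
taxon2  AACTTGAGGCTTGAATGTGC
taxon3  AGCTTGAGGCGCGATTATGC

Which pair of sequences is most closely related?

taxon1 and taxon2

taxon1–taxon2: 4/20 differ, p = 0.200, d = 0.233.
taxon1–taxon3: 7/20 differ, p = 0.350, d = 0.471.
taxon2–taxon3: 5/20 differ, p = 0.250, d = 0.304.
The smallest distance is between taxon1 and taxon2.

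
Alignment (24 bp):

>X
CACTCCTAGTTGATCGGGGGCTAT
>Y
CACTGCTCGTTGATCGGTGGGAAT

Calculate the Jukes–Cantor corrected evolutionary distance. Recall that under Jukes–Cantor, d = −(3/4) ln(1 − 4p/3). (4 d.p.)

0.2441

The sequences differ at 5 of 24 sites (5, 8, 18, 21, 22), so p = 5/24 ≈ 0.208333.
d = −(3/4) ln(1 − 4p/3) = −0.75 ln(1 − 0.277777) = −0.75 ln(0.722223)
  = −0.75 × (-0.325421) = 0.244066 substitutions/site.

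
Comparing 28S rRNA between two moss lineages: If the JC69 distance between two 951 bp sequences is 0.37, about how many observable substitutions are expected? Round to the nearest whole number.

278

Invert JC69: p = (3/4)(1 − e^(−4d/3)) = 0.75 × (1 − e^(-0.493333)) = 0.75 × (1 − 0.610588) = 0.292059.
Expected differing sites = pL ≈ 0.292059 × 951 = 277.748109 ≈ 278.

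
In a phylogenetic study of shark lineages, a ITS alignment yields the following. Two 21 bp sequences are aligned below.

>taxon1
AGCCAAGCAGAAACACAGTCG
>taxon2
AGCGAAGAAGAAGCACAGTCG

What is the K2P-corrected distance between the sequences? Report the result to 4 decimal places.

Of 21 sites, 1 differences are transitions and 2 are transversions, so P = 1/21 ≈ 0.047619 and Q = 2/21 ≈ 0.095238.
Under the Kimura two-parameter model, d = −½ ln(1 − 2P − Q) − ¼ ln(1 − 2Q).
1 − 2P − Q = 0.809524, giving −½ ln(0.809524) = 0.105654.
1 − 2Q = 0.809524, giving −¼ ln(0.809524) = 0.052827.
d = 0.105654 + 0.052827 = 0.158481.

0.1585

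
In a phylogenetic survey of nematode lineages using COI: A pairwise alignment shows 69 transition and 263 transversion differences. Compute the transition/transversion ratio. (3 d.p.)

R = 69/263 = 0.262357… ≈ 0.262 (to 3 d.p.).

0.262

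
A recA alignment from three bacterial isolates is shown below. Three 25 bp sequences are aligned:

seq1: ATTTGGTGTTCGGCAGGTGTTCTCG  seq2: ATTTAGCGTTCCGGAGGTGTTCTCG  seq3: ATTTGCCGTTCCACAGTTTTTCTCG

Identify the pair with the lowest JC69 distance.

seq1 and seq2

seq1–seq2: 4/25 differ, p = 0.160, d = 0.180.
seq1–seq3: 6/25 differ, p = 0.240, d = 0.289.
seq2–seq3: 6/25 differ, p = 0.240, d = 0.289.
The smallest distance is between seq1 and seq2.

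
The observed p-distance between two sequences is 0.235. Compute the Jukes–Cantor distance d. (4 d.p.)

0.2819

d = −(3/4) ln(1 − 4p/3) = −0.75 ln(1 − 0.313333) = −0.75 ln(0.686667)
  = −0.75 × (-0.375906) = 0.281930 substitutions/site.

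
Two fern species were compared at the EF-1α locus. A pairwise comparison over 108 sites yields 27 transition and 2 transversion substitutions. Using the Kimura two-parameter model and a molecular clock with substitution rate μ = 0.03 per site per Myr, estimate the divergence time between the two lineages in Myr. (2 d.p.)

P = 27/108 = 0.25 and Q = 2/108 ≈ 0.018519.
Under the Kimura two-parameter model, d = −½ ln(1 − 2P − Q) − ¼ ln(1 − 2Q).
1 − 2P − Q = 0.481481, giving −½ ln(0.481481) = 0.365444.
1 − 2Q = 0.962962, giving −¼ ln(0.962962) = 0.009435.
d = 0.365444 + 0.009435 = 0.374879.
Under a molecular clock d = 2μt, so t = d/(2μ) = 0.374879 / (2 × 0.03) = 6.25 Myr.

6.25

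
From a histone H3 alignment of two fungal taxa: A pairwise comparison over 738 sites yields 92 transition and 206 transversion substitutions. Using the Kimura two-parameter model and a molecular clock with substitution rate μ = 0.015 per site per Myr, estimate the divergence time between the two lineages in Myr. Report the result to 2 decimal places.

19.34

P = 92/738 ≈ 0.124661 and Q = 206/738 ≈ 0.279133.
Under the Kimura two-parameter model, d = −½ ln(1 − 2P − Q) − ¼ ln(1 − 2Q).
1 − 2P − Q = 0.471545, giving −½ ln(0.471545) = 0.375870.
1 − 2Q = 0.441734, giving −¼ ln(0.441734) = 0.204262.
d = 0.375870 + 0.204262 = 0.580132.
Under a molecular clock d = 2μt, so t = d/(2μ) = 0.580132 / (2 × 0.015) = 19.34 Myr.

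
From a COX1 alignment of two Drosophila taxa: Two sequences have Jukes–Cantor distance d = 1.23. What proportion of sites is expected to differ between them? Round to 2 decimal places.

p = (3/4)(1 − e^(−4d/3)) = 0.75 × (1 − e^(-1.64)) = 0.75 × (1 − 0.193980) = 0.604515.

0.60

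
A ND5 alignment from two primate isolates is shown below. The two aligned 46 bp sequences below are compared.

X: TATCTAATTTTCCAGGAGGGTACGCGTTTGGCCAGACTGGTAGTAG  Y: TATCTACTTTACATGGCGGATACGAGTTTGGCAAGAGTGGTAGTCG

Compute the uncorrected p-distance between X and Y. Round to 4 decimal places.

The sequences differ at 10 of 46 positions (sites 7, 11, 13, 14, 17, 20, 25, 33, 37, 45).
p = 10/46 = 0.217391… ≈ 0.2174 (to 4 d.p.).

0.2174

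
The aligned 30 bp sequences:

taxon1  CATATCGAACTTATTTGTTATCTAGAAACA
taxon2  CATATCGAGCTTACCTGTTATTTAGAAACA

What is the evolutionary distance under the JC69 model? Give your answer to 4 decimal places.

The sequences differ at 4 of 30 sites (9, 14, 15, 22), so p = 4/30 ≈ 0.133333.
d = −(3/4) ln(1 − 4p/3) = −0.75 ln(1 − 0.177777) = −0.75 ln(0.822223)
  = −0.75 × (-0.195744) = 0.146808 substitutions/site.

0.1468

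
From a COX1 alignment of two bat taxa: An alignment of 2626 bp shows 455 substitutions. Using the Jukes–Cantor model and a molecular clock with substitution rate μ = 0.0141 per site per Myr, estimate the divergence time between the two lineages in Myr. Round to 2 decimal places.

6.99

p = 455/2626 ≈ 0.173267.
d = −(3/4) ln(1 − 4p/3) = −0.75 ln(1 − 0.231023) = −0.75 ln(0.768977)
  = −0.75 × (-0.262694) = 0.197021 substitutions/site.
Under a molecular clock d = 2μt, so t = d/(2μ) = 0.197021 / (2 × 0.0141) = 6.99 Myr.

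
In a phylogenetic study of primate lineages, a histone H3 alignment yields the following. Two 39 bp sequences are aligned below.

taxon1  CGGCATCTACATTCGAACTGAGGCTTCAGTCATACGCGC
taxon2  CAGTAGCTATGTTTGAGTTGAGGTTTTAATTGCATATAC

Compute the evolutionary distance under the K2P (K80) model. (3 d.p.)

Of 39 sites, 17 differences are transitions and 1 are transversions, so P = 17/39 ≈ 0.435897 and Q = 1/39 ≈ 0.025641.
Under the Kimura two-parameter model, d = −½ ln(1 − 2P − Q) − ¼ ln(1 − 2Q).
1 − 2P − Q = 0.102565, giving −½ ln(0.102565) = 1.138629.
1 − 2Q = 0.948718, giving −¼ ln(0.948718) = 0.013161.
d = 1.138629 + 0.013161 = 1.151790.

1.152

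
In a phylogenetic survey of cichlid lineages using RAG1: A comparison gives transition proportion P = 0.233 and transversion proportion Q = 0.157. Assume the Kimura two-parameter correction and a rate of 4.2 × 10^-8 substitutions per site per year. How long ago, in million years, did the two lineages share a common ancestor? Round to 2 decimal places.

6.93

Under the Kimura two-parameter model, d = −½ ln(1 − 2P − Q) − ¼ ln(1 − 2Q).
1 − 2P − Q = 0.377, giving −½ ln(0.377) = 0.487755.
1 − 2Q = 0.686, giving −¼ ln(0.686) = 0.094219.
d = 0.487755 + 0.094219 = 0.581974.
Under a molecular clock d = 2μt, so t = d/(2μ) = 0.581974 / (2 × 4.2 × 10^-8) = 6.93 million years.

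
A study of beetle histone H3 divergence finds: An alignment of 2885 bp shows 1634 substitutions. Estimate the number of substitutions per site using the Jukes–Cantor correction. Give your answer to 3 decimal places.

1.055

p = 1634/2885 ≈ 0.566378.
d = −(3/4) ln(1 − 4p/3) = −0.75 ln(1 − 0.755171) = −0.75 ln(0.244829)
  = −0.75 × (-1.407195) = 1.055396 substitutions/site.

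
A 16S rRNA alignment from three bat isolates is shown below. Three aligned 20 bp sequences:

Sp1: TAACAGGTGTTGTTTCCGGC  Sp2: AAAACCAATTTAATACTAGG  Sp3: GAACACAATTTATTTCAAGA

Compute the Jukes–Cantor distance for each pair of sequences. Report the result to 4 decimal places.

Sp1–Sp2: 13/20 sites differ → p = 0.65, d = −0.75 ln(1 − 0.866667) = 1.511179 ≈ 1.5112.
Sp1–Sp3: 9/20 sites differ → p = 0.45, d = −0.75 ln(1 − 0.6) = 0.687218 ≈ 0.6872.
Sp2–Sp3: 7/20 sites differ → p = 0.35, d = −0.75 ln(1 − 0.466667) = 0.471457 ≈ 0.4715.

d(Sp1,Sp2) = 1.5112, d(Sp1,Sp3) = 0.6872, d(Sp2,Sp3) = 0.4715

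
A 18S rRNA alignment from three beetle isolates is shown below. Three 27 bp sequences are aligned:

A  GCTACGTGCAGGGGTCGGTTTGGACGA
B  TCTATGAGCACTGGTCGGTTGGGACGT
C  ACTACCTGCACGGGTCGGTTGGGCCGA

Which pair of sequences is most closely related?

A–B: 7/27 differ, p = 0.259, d = 0.318.
A–C: 5/27 differ, p = 0.185, d = 0.213.
B–C: 7/27 differ, p = 0.259, d = 0.318.
The smallest distance is between A and C.

A and C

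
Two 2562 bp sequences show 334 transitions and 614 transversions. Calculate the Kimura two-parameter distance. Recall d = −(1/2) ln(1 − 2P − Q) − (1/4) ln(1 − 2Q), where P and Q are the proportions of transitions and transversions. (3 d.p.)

P = 334/2562 ≈ 0.130367 and Q = 614/2562 ≈ 0.239657.
Under the Kimura two-parameter model, d = −½ ln(1 − 2P − Q) − ¼ ln(1 − 2Q).
1 − 2P − Q = 0.499609, giving −½ ln(0.499609) = 0.346965.
1 − 2Q = 0.520686, giving −¼ ln(0.520686) = 0.163152.
d = 0.346965 + 0.163152 = 0.510117.

0.510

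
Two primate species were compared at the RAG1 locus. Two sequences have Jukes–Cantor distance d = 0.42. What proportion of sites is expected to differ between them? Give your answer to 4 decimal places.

p = (3/4)(1 − e^(−4d/3)) = 0.75 × (1 − e^(-0.56)) = 0.75 × (1 − 0.571209) = 0.321593.

0.3216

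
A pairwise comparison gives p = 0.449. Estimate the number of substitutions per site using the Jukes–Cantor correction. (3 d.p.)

0.685

d = −(3/4) ln(1 − 4p/3) = −0.75 ln(1 − 0.598667) = −0.75 ln(0.401333)
  = −0.75 × (-0.912964) = 0.684723 substitutions/site.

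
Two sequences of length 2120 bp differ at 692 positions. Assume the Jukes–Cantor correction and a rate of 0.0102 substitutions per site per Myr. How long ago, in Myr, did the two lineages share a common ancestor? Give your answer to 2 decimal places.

p = 692/2120 ≈ 0.326415.
d = −(3/4) ln(1 − 4p/3) = −0.75 ln(1 − 0.43522) = −0.75 ln(0.56478)
  = −0.75 × (-0.571319) = 0.428489 substitutions/site.
Under a molecular clock d = 2μt, so t = d/(2μ) = 0.428489 / (2 × 0.0102) = 21.00 Myr.

21.00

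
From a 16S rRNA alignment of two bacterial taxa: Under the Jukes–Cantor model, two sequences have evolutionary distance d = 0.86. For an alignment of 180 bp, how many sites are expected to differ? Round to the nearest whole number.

92

Invert JC69: p = (3/4)(1 − e^(−4d/3)) = 0.75 × (1 − e^(-1.146667)) = 0.75 × (1 − 0.317694) = 0.511730.
Expected differing sites = pL ≈ 0.511730 × 180 = 92.1114 ≈ 92.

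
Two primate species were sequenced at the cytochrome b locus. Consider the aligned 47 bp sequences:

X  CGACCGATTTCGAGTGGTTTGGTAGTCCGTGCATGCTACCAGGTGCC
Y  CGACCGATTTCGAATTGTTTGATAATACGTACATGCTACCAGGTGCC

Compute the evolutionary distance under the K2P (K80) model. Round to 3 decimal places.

0.142

Of 47 sites, 4 differences are transitions and 2 are transversions, so P = 4/47 ≈ 0.085106 and Q = 2/47 ≈ 0.042553.
Under the Kimura two-parameter model, d = −½ ln(1 − 2P − Q) − ¼ ln(1 − 2Q).
1 − 2P − Q = 0.787235, giving −½ ln(0.787235) = 0.119614.
1 − 2Q = 0.914894, giving −¼ ln(0.914894) = 0.022237.
d = 0.119614 + 0.022237 = 0.141851.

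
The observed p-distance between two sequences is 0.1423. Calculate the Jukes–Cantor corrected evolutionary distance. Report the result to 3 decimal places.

0.158

d = −(3/4) ln(1 − 4p/3) = −0.75 ln(1 − 0.189733) = −0.75 ln(0.810267)
  = −0.75 × (-0.210391) = 0.157793 substitutions/site.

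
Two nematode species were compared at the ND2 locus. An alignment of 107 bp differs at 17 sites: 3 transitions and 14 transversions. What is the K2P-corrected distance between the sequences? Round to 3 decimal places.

P = 3/107 ≈ 0.028037 and Q = 14/107 ≈ 0.130841.
Under the Kimura two-parameter model, d = −½ ln(1 − 2P − Q) − ¼ ln(1 − 2Q).
1 − 2P − Q = 0.813085, giving −½ ln(0.813085) = 0.103460.
1 − 2Q = 0.738318, giving −¼ ln(0.738318) = 0.075845.
d = 0.103460 + 0.075845 = 0.179305.

0.179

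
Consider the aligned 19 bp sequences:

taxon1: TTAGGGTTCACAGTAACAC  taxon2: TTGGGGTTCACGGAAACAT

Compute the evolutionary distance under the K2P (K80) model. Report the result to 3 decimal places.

Of 19 sites, 3 differences are transitions and 1 are transversions, so P = 3/19 ≈ 0.157895 and Q = 1/19 ≈ 0.052632.
Under the Kimura two-parameter model, d = −½ ln(1 − 2P − Q) − ¼ ln(1 − 2Q).
1 − 2P − Q = 0.631578, giving −½ ln(0.631578) = 0.229767.
1 − 2Q = 0.894736, giving −¼ ln(0.894736) = 0.027807.
d = 0.229767 + 0.027807 = 0.257574.

0.258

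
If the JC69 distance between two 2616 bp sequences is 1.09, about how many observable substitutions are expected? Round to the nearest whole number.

Invert JC69: p = (3/4)(1 − e^(−4d/3)) = 0.75 × (1 − e^(-1.453333)) = 0.75 × (1 − 0.233790) = 0.574658.
Expected differing sites = pL ≈ 0.574658 × 2616 = 1503.305328 ≈ 1503.

1503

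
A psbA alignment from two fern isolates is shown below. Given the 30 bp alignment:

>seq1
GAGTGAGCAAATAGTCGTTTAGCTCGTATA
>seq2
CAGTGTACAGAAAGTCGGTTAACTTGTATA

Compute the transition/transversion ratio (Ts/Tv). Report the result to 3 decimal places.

1.000

Transitions are A↔G and C↔T; transversions are all other mismatches.
Transitions: 4. Transversions: 4.
R = 4/4 = 1.000.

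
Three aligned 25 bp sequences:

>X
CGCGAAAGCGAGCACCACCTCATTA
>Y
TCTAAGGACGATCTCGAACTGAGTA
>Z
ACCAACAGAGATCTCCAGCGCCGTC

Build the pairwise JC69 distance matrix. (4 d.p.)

X–Y: 13/25 sites differ → p = 0.52, d = −0.75 ln(1 − 0.693333) = 0.886495 ≈ 0.8865.
X–Z: 12/25 sites differ → p = 0.48, d = −0.75 ln(1 − 0.64) = 0.766238 ≈ 0.7662.
Y–Z: 12/25 sites differ → p = 0.48, d = −0.75 ln(1 − 0.64) = 0.766238 ≈ 0.7662.

d(X,Y) = 0.8865, d(X,Z) = 0.7662, d(Y,Z) = 0.7662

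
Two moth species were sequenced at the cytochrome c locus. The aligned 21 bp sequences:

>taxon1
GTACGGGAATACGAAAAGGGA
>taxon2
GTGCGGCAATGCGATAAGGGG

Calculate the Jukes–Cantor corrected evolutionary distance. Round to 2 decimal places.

0.29

The sequences differ at 5 of 21 sites (3, 7, 11, 15, 21), so p = 5/21 ≈ 0.238095.
d = −(3/4) ln(1 − 4p/3) = −0.75 ln(1 − 0.31746) = −0.75 ln(0.68254)
  = −0.75 × (-0.381934) = 0.286451 substitutions/site.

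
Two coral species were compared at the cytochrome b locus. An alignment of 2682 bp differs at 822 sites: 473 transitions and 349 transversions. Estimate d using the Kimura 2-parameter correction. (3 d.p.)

0.405

P = 473/2682 ≈ 0.176361 and Q = 349/2682 ≈ 0.130127.
Under the Kimura two-parameter model, d = −½ ln(1 − 2P − Q) − ¼ ln(1 − 2Q).
1 − 2P − Q = 0.517151, giving −½ ln(0.517151) = 0.329710.
1 − 2Q = 0.739746, giving −¼ ln(0.739746) = 0.075362.
d = 0.329710 + 0.075362 = 0.405072.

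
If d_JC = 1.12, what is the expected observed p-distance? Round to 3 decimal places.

p = (3/4)(1 − e^(−4d/3)) = 0.75 × (1 − e^(-1.493333)) = 0.75 × (1 − 0.224623) = 0.581533.

0.582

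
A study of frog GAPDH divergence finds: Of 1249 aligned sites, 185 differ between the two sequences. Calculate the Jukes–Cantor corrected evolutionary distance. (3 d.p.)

0.165

p = 185/1249 ≈ 0.148118.
d = −(3/4) ln(1 − 4p/3) = −0.75 ln(1 − 0.197491) = −0.75 ln(0.802509)
  = −0.75 × (-0.220012) = 0.165009 substitutions/site.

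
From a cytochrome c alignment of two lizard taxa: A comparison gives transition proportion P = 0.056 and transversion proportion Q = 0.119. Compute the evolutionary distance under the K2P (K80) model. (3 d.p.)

Under the Kimura two-parameter model, d = −½ ln(1 − 2P − Q) − ¼ ln(1 − 2Q).
1 − 2P − Q = 0.769, giving −½ ln(0.769) = 0.131332.
1 − 2Q = 0.762, giving −¼ ln(0.762) = 0.067952.
d = 0.131332 + 0.067952 = 0.199284.

0.199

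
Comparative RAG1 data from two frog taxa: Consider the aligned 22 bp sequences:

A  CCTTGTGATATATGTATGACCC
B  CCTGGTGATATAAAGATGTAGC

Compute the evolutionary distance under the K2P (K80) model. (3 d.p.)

Of 22 sites, 1 differences are transitions and 6 are transversions, so P = 1/22 ≈ 0.045455 and Q = 6/22 ≈ 0.272727.
Under the Kimura two-parameter model, d = −½ ln(1 − 2P − Q) − ¼ ln(1 − 2Q).
1 − 2P − Q = 0.636363, giving −½ ln(0.636363) = 0.225993.
1 − 2Q = 0.454546, giving −¼ ln(0.454546) = 0.197114.
d = 0.225993 + 0.197114 = 0.423107.

0.423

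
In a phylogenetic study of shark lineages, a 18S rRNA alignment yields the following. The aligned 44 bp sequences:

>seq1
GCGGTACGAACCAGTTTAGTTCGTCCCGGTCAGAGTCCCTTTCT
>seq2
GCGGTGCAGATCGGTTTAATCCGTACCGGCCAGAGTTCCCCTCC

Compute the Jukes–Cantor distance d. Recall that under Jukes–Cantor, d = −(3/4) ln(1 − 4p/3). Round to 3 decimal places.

The sequences differ at 13 of 44 sites, so p = 13/44 ≈ 0.295455.
d = −(3/4) ln(1 − 4p/3) = −0.75 ln(1 − 0.39394) = −0.75 ln(0.60606)
  = −0.75 × (-0.500776) = 0.375582 substitutions/site.

0.376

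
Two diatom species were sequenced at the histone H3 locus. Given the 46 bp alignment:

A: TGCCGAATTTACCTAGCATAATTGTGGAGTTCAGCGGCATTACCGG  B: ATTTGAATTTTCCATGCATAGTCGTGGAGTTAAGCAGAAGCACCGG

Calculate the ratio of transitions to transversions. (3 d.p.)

0.750

Transitions are A↔G and C↔T; transversions are all other mismatches.
Transitions: 6. Transversions: 8.
R = 6/8 = 0.750.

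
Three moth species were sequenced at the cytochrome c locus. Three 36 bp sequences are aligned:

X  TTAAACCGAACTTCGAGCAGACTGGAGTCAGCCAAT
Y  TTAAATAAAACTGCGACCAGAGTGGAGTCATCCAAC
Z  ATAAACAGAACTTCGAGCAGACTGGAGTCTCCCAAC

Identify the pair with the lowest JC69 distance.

X and Z

X–Y: 8/36 differ, p = 0.222, d = 0.264.
X–Z: 5/36 differ, p = 0.139, d = 0.154.
Y–Z: 8/36 differ, p = 0.222, d = 0.264.
The smallest distance is between X and Z.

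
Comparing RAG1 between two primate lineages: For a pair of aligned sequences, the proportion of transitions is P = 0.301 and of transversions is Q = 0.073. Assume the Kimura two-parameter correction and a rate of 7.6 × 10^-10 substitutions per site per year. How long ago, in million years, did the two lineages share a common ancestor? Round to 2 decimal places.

395.67

Under the Kimura two-parameter model, d = −½ ln(1 − 2P − Q) − ¼ ln(1 − 2Q).
1 − 2P − Q = 0.325, giving −½ ln(0.325) = 0.561965.
1 − 2Q = 0.854, giving −¼ ln(0.854) = 0.039456.
d = 0.561965 + 0.039456 = 0.601421.
Under a molecular clock d = 2μt, so t = d/(2μ) = 0.601421 / (2 × 7.6 × 10^-10) = 395.67 million years.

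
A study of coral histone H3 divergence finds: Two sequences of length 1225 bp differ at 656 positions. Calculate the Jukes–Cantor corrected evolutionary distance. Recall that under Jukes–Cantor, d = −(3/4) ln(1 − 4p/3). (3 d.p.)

p = 656/1225 ≈ 0.53551.
d = −(3/4) ln(1 − 4p/3) = −0.75 ln(1 − 0.714013) = −0.75 ln(0.285987)
  = −0.75 × (-1.251809) = 0.938857 substitutions/site.

0.939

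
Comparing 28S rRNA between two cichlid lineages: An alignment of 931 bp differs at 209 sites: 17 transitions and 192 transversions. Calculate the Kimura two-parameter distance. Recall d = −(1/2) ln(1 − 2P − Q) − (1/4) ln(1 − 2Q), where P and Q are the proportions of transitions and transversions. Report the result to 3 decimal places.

0.272

P = 17/931 ≈ 0.01826 and Q = 192/931 ≈ 0.20623.
Under the Kimura two-parameter model, d = −½ ln(1 − 2P − Q) − ¼ ln(1 − 2Q).
1 − 2P − Q = 0.75725, giving −½ ln(0.75725) = 0.139031.
1 − 2Q = 0.58754, giving −¼ ln(0.58754) = 0.132953.
d = 0.139031 + 0.132953 = 0.271984.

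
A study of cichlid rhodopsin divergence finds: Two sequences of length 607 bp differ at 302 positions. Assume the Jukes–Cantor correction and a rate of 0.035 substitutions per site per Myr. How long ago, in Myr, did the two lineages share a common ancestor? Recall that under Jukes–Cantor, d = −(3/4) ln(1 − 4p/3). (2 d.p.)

p = 302/607 ≈ 0.497529.
d = −(3/4) ln(1 − 4p/3) = −0.75 ln(1 − 0.663372) = −0.75 ln(0.336628)
  = −0.75 × (-1.088777) = 0.816583 substitutions/site.
Under a molecular clock d = 2μt, so t = d/(2μ) = 0.816583 / (2 × 0.035) = 11.67 Myr.

11.67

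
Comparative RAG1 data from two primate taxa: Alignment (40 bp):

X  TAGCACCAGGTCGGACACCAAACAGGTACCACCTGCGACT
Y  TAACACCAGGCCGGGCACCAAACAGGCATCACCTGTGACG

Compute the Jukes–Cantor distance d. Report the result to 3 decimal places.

The sequences differ at 7 of 40 sites (3, 11, 15, 27, 29, 36, 40), so p = 7/40 = 0.175.
d = −(3/4) ln(1 − 4p/3) = −0.75 ln(1 − 0.233333) = −0.75 ln(0.766667)
  = −0.75 × (-0.265703) = 0.199277 substitutions/site.

0.199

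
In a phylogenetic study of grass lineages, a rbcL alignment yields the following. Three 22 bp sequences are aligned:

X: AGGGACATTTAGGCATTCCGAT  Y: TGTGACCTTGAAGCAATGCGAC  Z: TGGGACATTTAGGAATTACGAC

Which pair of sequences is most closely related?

X–Y: 8/22 differ, p = 0.364, d = 0.497.
X–Z: 4/22 differ, p = 0.182, d = 0.208.
Y–Z: 7/22 differ, p = 0.318, d = 0.414.
The smallest distance is between X and Z.

X and Z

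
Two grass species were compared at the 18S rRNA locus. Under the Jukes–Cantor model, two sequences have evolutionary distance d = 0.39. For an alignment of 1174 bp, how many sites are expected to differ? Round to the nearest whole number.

357

Invert JC69: p = (3/4)(1 − e^(−4d/3)) = 0.75 × (1 − e^(-0.52)) = 0.75 × (1 − 0.594521) = 0.304109.
Expected differing sites = pL ≈ 0.304109 × 1174 = 357.023966 ≈ 357.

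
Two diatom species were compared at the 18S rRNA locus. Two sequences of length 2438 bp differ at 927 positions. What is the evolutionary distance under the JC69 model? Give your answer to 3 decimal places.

p = 927/2438 ≈ 0.38023.
d = −(3/4) ln(1 − 4p/3) = −0.75 ln(1 − 0.506973) = −0.75 ln(0.493027)
  = −0.75 × (-0.707191) = 0.530393 substitutions/site.

0.530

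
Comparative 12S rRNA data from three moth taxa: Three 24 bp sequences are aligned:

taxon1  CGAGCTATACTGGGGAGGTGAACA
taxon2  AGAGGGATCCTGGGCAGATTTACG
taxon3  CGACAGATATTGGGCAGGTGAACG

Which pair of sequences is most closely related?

taxon1–taxon2: 9/24 differ, p = 0.375, d = 0.520.
taxon1–taxon3: 6/24 differ, p = 0.250, d = 0.304.
taxon2–taxon3: 8/24 differ, p = 0.333, d = 0.441.
The smallest distance is between taxon1 and taxon3.

taxon1 and taxon3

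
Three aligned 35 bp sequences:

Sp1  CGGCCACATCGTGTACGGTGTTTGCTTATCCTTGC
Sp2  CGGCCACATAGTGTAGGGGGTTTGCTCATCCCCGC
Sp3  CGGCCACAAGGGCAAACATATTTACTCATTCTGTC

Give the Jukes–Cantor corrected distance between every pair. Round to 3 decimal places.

d(Sp1,Sp2) = 0.195, d(Sp1,Sp3) = 0.572, d(Sp2,Sp3) = 0.635

Sp1–Sp2: 6/35 sites differ → p ≈ 0.171429, d = −0.75 ln(1 − 0.228572) = 0.194634 ≈ 0.195.
Sp1–Sp3: 14/35 sites differ → p = 0.4, d = −0.75 ln(1 − 0.533333) = 0.571605 ≈ 0.572.
Sp2–Sp3: 15/35 sites differ → p ≈ 0.428571, d = −0.75 ln(1 − 0.571428) = 0.635472 ≈ 0.635.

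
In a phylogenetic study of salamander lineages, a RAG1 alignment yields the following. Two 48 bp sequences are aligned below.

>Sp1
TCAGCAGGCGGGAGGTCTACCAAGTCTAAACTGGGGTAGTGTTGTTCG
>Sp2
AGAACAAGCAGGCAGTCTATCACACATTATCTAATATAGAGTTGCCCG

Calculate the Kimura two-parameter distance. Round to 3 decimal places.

0.699

Of 48 sites, 12 differences are transitions and 9 are transversions, so P = 12/48 = 0.25 and Q = 9/48 = 0.1875.
Under the Kimura two-parameter model, d = −½ ln(1 − 2P − Q) − ¼ ln(1 − 2Q).
1 − 2P − Q = 0.3125, giving −½ ln(0.3125) = 0.581575.
1 − 2Q = 0.625, giving −¼ ln(0.625) = 0.117501.
d = 0.581575 + 0.117501 = 0.699076.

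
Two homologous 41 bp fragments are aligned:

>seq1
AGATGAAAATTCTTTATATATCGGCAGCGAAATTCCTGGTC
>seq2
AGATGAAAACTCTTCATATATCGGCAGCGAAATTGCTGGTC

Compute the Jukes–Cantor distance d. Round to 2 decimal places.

0.08

The sequences differ at 3 of 41 sites (10, 15, 35), so p = 3/41 ≈ 0.073171.
d = −(3/4) ln(1 − 4p/3) = −0.75 ln(1 − 0.097561) = −0.75 ln(0.902439)
  = −0.75 × (-0.102654) = 0.076991 substitutions/site.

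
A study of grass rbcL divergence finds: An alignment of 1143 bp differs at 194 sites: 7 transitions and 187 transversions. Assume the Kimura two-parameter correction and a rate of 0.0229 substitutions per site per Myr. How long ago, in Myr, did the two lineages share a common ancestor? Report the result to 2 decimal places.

4.27

P = 7/1143 ≈ 0.006124 and Q = 187/1143 ≈ 0.163605.
Under the Kimura two-parameter model, d = −½ ln(1 − 2P − Q) − ¼ ln(1 − 2Q).
1 − 2P − Q = 0.824147, giving −½ ln(0.824147) = 0.096703.
1 − 2Q = 0.67279, giving −¼ ln(0.67279) = 0.099081.
d = 0.096703 + 0.099081 = 0.195784.
Under a molecular clock d = 2μt, so t = d/(2μ) = 0.195784 / (2 × 0.0229) = 4.27 Myr.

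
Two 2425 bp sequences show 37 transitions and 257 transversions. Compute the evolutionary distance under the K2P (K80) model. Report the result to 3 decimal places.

0.133

P = 37/2425 ≈ 0.015258 and Q = 257/2425 ≈ 0.105979.
Under the Kimura two-parameter model, d = −½ ln(1 − 2P − Q) − ¼ ln(1 − 2Q).
1 − 2P − Q = 0.863505, giving −½ ln(0.863505) = 0.073378.
1 − 2Q = 0.788042, giving −¼ ln(0.788042) = 0.059551.
d = 0.073378 + 0.059551 = 0.132929.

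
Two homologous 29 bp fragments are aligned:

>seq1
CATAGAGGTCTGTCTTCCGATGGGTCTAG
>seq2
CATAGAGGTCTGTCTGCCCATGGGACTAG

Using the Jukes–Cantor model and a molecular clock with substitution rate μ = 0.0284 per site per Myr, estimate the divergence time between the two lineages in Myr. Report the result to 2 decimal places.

1.96

The sequences differ at 3 of 29 sites (16, 19, 25), so p = 3/29 ≈ 0.103448.
d = −(3/4) ln(1 − 4p/3) = −0.75 ln(1 − 0.137931) = −0.75 ln(0.862069)
  = −0.75 × (-0.148420) = 0.111315 substitutions/site.
Under a molecular clock d = 2μt, so t = d/(2μ) = 0.111315 / (2 × 0.0284) = 1.96 Myr.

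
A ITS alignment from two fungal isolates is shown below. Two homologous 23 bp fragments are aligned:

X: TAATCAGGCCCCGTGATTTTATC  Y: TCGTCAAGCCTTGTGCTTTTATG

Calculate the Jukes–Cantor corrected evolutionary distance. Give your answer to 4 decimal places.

0.3904

The sequences differ at 7 of 23 sites (2, 3, 7, 11, 12, 16, 23), so p = 7/23 ≈ 0.304348.
d = −(3/4) ln(1 − 4p/3) = −0.75 ln(1 − 0.405797) = −0.75 ln(0.594203)
  = −0.75 × (-0.520534) = 0.390401 substitutions/site.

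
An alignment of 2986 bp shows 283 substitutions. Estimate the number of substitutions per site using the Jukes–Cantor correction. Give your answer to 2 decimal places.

0.10

p = 283/2986 ≈ 0.094776.
d = −(3/4) ln(1 − 4p/3) = −0.75 ln(1 − 0.126368) = −0.75 ln(0.873632)
  = −0.75 × (-0.135096) = 0.101322 substitutions/site.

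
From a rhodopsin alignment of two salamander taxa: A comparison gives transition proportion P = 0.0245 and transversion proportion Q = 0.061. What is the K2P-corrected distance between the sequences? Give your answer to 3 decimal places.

Under the Kimura two-parameter model, d = −½ ln(1 − 2P − Q) − ¼ ln(1 − 2Q).
1 − 2P − Q = 0.89, giving −½ ln(0.89) = 0.058267.
1 − 2Q = 0.878, giving −¼ ln(0.878) = 0.032527.
d = 0.058267 + 0.032527 = 0.090794.

0.091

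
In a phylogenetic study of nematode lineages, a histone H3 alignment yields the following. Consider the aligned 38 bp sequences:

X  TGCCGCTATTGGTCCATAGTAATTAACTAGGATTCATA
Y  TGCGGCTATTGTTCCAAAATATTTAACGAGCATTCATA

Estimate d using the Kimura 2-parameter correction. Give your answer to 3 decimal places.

Of 38 sites, 1 differences are transitions and 6 are transversions, so P = 1/38 ≈ 0.026316 and Q = 6/38 ≈ 0.157895.
Under the Kimura two-parameter model, d = −½ ln(1 − 2P − Q) − ¼ ln(1 − 2Q).
1 − 2P − Q = 0.789473, giving −½ ln(0.789473) = 0.118195.
1 − 2Q = 0.68421, giving −¼ ln(0.68421) = 0.094873.
d = 0.118195 + 0.094873 = 0.213068.

0.213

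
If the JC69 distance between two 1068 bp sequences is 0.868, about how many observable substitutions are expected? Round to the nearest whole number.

549

Invert JC69: p = (3/4)(1 − e^(−4d/3)) = 0.75 × (1 − e^(-1.157333)) = 0.75 × (1 − 0.314323) = 0.514258.
Expected differing sites = pL ≈ 0.514258 × 1068 = 549.227544 ≈ 549.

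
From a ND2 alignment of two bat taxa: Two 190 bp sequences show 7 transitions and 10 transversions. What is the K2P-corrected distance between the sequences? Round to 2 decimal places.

0.10

P = 7/190 ≈ 0.036842 and Q = 10/190 ≈ 0.052632.
Under the Kimura two-parameter model, d = −½ ln(1 − 2P − Q) − ¼ ln(1 − 2Q).
1 − 2P − Q = 0.873684, giving −½ ln(0.873684) = 0.067518.
1 − 2Q = 0.894736, giving −¼ ln(0.894736) = 0.027807.
d = 0.067518 + 0.027807 = 0.095325.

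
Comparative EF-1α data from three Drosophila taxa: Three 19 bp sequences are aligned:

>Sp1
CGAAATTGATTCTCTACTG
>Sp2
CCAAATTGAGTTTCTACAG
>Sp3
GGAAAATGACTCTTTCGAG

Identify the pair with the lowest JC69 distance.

Sp1–Sp2: 4/19 differ, p = 0.211, d = 0.247.
Sp1–Sp3: 7/19 differ, p = 0.368, d = 0.507.
Sp2–Sp3: 8/19 differ, p = 0.421, d = 0.618.
The smallest distance is between Sp1 and Sp2.

Sp1 and Sp2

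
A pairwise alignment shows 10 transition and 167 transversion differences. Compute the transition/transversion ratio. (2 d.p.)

0.06

R = 10/167 = 0.059880… ≈ 0.06 (to 2 d.p.).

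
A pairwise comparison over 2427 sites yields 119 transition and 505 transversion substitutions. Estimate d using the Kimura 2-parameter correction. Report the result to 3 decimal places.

P = 119/2427 ≈ 0.049032 and Q = 505/2427 ≈ 0.208076.
Under the Kimura two-parameter model, d = −½ ln(1 − 2P − Q) − ¼ ln(1 − 2Q).
1 − 2P − Q = 0.69386, giving −½ ln(0.69386) = 0.182743.
1 − 2Q = 0.583848, giving −¼ ln(0.583848) = 0.134529.
d = 0.182743 + 0.134529 = 0.317272.

0.317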